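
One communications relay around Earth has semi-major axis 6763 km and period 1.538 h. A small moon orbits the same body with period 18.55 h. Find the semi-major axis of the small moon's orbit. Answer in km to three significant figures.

a₂ ≈ 35600 km

Kepler's third law: a³ ∝ T², so a₂ = a₁ (T₂/T₁)^(2/3).
T₂/T₁ = 12.06, (T₂/T₁)^(2/3) = 5.259.
a₂ = 6763 × 5.259 = 35570 km.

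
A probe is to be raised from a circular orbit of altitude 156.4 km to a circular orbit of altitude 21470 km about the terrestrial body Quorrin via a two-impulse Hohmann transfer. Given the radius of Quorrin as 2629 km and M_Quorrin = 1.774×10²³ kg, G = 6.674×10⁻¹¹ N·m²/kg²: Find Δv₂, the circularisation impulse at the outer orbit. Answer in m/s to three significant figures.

μ = GM = 6.674×10⁻¹¹ × 1.774×10²³ = 1.184×10¹³ m³/s².
r₁ = 2629 + 156.4 = 2785.4 km = 2.7854×10⁶ m.
r₂ = 2629 + 21470 = 24099 km = 2.4099×10⁷ m.
Transfer ellipse a_t = (r₁ + r₂)/2 = 1.344×10⁷ m.
At r₁: circular v_c1 = √(μ/r₁) = 2062 m/s; transfer-periapsis v_p = √[μ(2/r₁ − 1/a_t)] = 2761 m/s.
At r₂: circular v_c2 = √(μ/r₂) = 700.9 m/s; transfer-apoapsis v_a = √[μ(2/r₂ − 1/a_t)] = 319.1 m/s.
Δv₂ = v_c2 − v_a = 381.9 m/s.

Δv ≈ 382 m/s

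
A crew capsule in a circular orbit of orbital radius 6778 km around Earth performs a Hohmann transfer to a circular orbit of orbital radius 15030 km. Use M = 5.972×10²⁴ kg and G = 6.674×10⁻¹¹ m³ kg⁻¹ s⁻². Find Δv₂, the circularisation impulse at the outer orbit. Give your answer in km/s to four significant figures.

Δv ≈ 1.090 km/s

μ = GM = 6.674×10⁻¹¹ × 5.972×10²⁴ = 3.986×10¹⁴ m³/s².
r₁ = 6778 km = 6.778×10⁶ m.
r₂ = 15030 km = 1.503×10⁷ m.
Transfer ellipse a_t = (r₁ + r₂)/2 = 1.090×10⁷ m.
At r₁: circular v_c1 = √(μ/r₁) = 7668 m/s; transfer-perigee v_p = √[μ(2/r₁ − 1/a_t)] = 9003 m/s.
At r₂: circular v_c2 = √(μ/r₂) = 5150 m/s; transfer-apogee v_a = √[μ(2/r₂ − 1/a_t)] = 4060 m/s.
Δv₂ = v_c2 − v_a = 1090 m/s.
= 1.090 km/s.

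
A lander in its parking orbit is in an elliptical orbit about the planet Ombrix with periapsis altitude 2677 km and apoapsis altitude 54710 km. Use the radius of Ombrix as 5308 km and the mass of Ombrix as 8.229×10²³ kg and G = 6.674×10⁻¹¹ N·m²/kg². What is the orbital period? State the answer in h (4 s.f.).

μ = GM = 6.674×10⁻¹¹ × 8.229×10²³ = 5.492×10¹³ m³/s².
r_p = 5308 + 2677 = 7985.0 km = 7.9850×10⁶ m.
r_a = 5308 + 54710 = 60018 km = 6.0018×10⁷ m.
Semi-major axis a = (r_p + r_a)/2 = (7985.0 + 60018)/2 = 34002 km = 3.400×10⁷ m.
By Kepler's third law T = 2π√(a³/μ) = 2π × 2.675×10⁴ = 1.681×10⁵ s.
= 46.69 h.

T ≈ 46.69 h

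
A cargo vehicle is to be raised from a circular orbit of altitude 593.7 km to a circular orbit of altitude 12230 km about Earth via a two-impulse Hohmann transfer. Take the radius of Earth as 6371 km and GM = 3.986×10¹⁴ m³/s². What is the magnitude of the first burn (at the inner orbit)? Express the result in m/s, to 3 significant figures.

Δv ≈ 1560 m/s

r₁ = 6371 + 593.7 = 6964.7 km = 6.9647×10⁶ m.
r₂ = 6371 + 12230 = 18601 km = 1.8601×10⁷ m.
Transfer ellipse a_t = (r₁ + r₂)/2 = 1.278×10⁷ m.
At r₁: circular v_c1 = √(μ/r₁) = 7565 m/s; transfer-perigee v_p = √[μ(2/r₁ − 1/a_t)] = 9126 m/s.
Δv₁ = v_p − v_c1 = 1561 m/s.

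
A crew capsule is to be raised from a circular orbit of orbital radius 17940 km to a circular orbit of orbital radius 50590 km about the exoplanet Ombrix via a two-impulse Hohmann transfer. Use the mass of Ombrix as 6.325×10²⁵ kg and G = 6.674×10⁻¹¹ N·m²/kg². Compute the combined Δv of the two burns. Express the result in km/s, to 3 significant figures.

μ = GM = 6.674×10⁻¹¹ × 6.325×10²⁵ = 4.221×10¹⁵ m³/s².
r₁ = 17940 km = 1.794×10⁷ m.
r₂ = 50590 km = 5.059×10⁷ m.
Transfer ellipse a_t = (r₁ + r₂)/2 = 3.426×10⁷ m.
At r₁: circular v_c1 = √(μ/r₁) = 15340 m/s; transfer-periapsis v_p = √[μ(2/r₁ − 1/a_t)] = 18640 m/s.
Δv₁ = v_p − v_c1 = 3299 m/s.
At r₂: circular v_c2 = √(μ/r₂) = 9135 m/s; transfer-apoapsis v_a = √[μ(2/r₂ − 1/a_t)] = 6610 m/s.
Δv₂ = v_c2 − v_a = 2525 m/s.
Total Δv = Δv₁ + Δv₂ = 5824 m/s = 5.824 km/s.

Δv_total ≈ 5.82 km/s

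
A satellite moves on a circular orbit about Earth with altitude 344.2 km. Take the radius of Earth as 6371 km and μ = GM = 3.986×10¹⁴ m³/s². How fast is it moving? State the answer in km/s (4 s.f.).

r = 6371 + 344.2 = 6715.2 km = 6.7152×10⁶ m.
For a circular orbit v = √(μ/r) = √(3.986×10¹⁴ / 6.715×10⁶) = √(5.936×10⁷) = 7704 m/s.
That is 7.704 km/s.

v ≈ 7.704 km/s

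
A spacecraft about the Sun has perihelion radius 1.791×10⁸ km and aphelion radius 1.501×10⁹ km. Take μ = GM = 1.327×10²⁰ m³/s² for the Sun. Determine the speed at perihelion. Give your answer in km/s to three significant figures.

Semi-major axis a = (r_p + r_a)/2 = 8.4005×10⁸ km = 8.400×10¹¹ m.
Vis-viva: v² = μ(2/r − 1/a) = 1.327×10²⁰ × (1.117×10⁻¹¹ − 1.190×10⁻¹²) = 1.324×10⁹ m²/s².
v = 36390 m/s = 36.39 km/s.

v ≈ 36.4 km/s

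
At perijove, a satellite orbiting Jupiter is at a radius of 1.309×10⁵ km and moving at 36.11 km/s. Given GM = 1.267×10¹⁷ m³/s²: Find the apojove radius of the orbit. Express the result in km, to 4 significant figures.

r_p = 1.309×10⁸ m.
Specific energy ε = v²/2 − μ/r = -3.159×10⁸ J/kg, so a = −μ/(2ε) = 2.005×10⁸ m.
The apsides satisfy r_p + r_a = 2a, so the apojove radius is 2a − r_p = 2.701×10⁸ m = 2.7011×10⁵ km.

apojove radius ≈ 2.701×10⁵ km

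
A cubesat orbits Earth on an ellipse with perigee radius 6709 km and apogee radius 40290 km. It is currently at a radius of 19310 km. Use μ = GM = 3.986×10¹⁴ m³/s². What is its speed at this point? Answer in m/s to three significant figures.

Semi-major axis a = (r_p + r_a)/2 = 23500 km = 2.350×10⁷ m.
Vis-viva: v² = μ(2/r − 1/a) = 3.986×10¹⁴ × (1.036×10⁻⁷ − 4.255×10⁻⁸) = 2.432×10⁷ m²/s².
v = 4932 m/s.

v ≈ 4930 m/s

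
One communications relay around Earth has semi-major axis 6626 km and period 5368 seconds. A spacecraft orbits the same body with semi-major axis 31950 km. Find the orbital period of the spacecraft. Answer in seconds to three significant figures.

Kepler's third law: T² ∝ a³, so T₂ = T₁ (a₂/a₁)^(3/2).
a₂/a₁ = 4.822, (a₂/a₁)^(3/2) = 10.59.
T₂ = 5368 × 10.59 = 56840 seconds.

T₂ ≈ 56800 seconds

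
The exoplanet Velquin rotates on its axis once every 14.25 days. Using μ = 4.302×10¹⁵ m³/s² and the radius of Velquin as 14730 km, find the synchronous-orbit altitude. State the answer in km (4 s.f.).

h_sync ≈ 5.340×10⁵ km

T = 14.25 days = 1.231×10⁶ s.
A synchronous orbit has period T, so by Kepler's third law a = (μT²/4π²)^(1/3).
μT²/4π² = 4.302×10¹⁵ × (1.231×10⁶)² / 39.48 = 1.652×10²⁶ m³.
a = 5.487×10⁸ m = 5.4868×10⁵ km.
Altitude h = a − R = 5.4868×10⁵ − 14730 = 5.3395×10⁵ km.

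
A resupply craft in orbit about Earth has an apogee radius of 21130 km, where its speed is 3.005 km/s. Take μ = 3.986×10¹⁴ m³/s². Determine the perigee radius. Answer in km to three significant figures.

r_a = 2.113×10⁷ m.
Specific energy ε = v²/2 − μ/r = -1.435×10⁷ J/kg, so a = −μ/(2ε) = 1.389×10⁷ m.
The apsides satisfy r_p + r_a = 2a, so the perigee radius is 2a − r_a = 6.649×10⁶ m = 6648.6 km.

perigee radius ≈ 6650 km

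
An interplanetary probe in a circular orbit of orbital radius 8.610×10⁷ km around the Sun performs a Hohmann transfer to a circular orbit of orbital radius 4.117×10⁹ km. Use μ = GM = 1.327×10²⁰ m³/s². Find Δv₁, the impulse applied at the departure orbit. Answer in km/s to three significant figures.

r₁ = 8.610×10⁷ km = 8.610×10¹⁰ m.
r₂ = 4.117×10⁹ km = 4.117×10¹² m.
Transfer ellipse a_t = (r₁ + r₂)/2 = 2.102×10¹² m.
At r₁: circular v_c1 = √(μ/r₁) = 39260 m/s; transfer-perihelion v_p = √[μ(2/r₁ − 1/a_t)] = 54950 m/s.
Δv₁ = v_p − v_c1 = 15690 m/s.
= 15.69 km/s.

Δv ≈ 15.7 km/s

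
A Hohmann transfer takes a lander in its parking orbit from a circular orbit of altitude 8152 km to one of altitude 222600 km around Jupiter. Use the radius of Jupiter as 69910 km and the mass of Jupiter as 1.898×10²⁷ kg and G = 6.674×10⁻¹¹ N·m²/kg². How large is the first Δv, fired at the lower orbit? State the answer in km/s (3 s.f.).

Δv ≈ 10.3 km/s

μ = GM = 6.674×10⁻¹¹ × 1.898×10²⁷ = 1.267×10¹⁷ m³/s².
r₁ = 69910 + 8152 = 78062 km = 7.8062×10⁷ m.
r₂ = 69910 + 222600 = 292510 km = 2.9251×10⁸ m.
Transfer ellipse a_t = (r₁ + r₂)/2 = 1.853×10⁸ m.
At r₁: circular v_c1 = √(μ/r₁) = 40280 m/s; transfer-perijove v_p = √[μ(2/r₁ − 1/a_t)] = 50610 m/s.
Δv₁ = v_p − v_c1 = 10330 m/s.
= 10.33 km/s.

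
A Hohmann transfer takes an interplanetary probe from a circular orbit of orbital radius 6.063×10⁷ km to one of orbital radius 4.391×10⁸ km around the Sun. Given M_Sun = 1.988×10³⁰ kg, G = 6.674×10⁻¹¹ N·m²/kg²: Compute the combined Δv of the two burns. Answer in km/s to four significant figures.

μ = GM = 6.674×10⁻¹¹ × 1.988×10³⁰ = 1.327×10²⁰ m³/s².
r₁ = 6.063×10⁷ km = 6.063×10¹⁰ m.
r₂ = 4.391×10⁸ km = 4.391×10¹¹ m.
Transfer ellipse a_t = (r₁ + r₂)/2 = 2.499×10¹¹ m.
At r₁: circular v_c1 = √(μ/r₁) = 46780 m/s; transfer-perihelion v_p = √[μ(2/r₁ − 1/a_t)] = 62010 m/s.
Δv₁ = v_p − v_c1 = 15230 m/s.
At r₂: circular v_c2 = √(μ/r₂) = 17380 m/s; transfer-aphelion v_a = √[μ(2/r₂ − 1/a_t)] = 8563 m/s.
Δv₂ = v_c2 − v_a = 8820 m/s.
Total Δv = Δv₁ + Δv₂ = 24050 m/s = 24.05 km/s.

Δv_total ≈ 24.05 km/s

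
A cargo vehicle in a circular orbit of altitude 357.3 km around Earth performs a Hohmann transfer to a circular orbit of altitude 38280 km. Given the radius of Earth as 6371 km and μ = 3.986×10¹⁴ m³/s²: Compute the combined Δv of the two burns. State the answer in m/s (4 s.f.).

Δv_total ≈ 3909 m/s

r₁ = 6371 + 357.3 = 6728.3 km = 6.7283×10⁶ m.
r₂ = 6371 + 38280 = 44651 km = 4.4651×10⁷ m.
Transfer ellipse a_t = (r₁ + r₂)/2 = 2.569×10⁷ m.
At r₁: circular v_c1 = √(μ/r₁) = 7697 m/s; transfer-perigee v_p = √[μ(2/r₁ − 1/a_t)] = 10150 m/s.
Δv₁ = v_p − v_c1 = 2450 m/s.
At r₂: circular v_c2 = √(μ/r₂) = 2988 m/s; transfer-apogee v_a = √[μ(2/r₂ − 1/a_t)] = 1529 m/s.
Δv₂ = v_c2 − v_a = 1459 m/s.
Total Δv = Δv₁ + Δv₂ = 3909 m/s.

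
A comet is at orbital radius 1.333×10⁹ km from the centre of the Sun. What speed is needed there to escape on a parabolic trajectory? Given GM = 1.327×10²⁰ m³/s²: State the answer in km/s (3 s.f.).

v_esc ≈ 14.1 km/s

r = 1.333×10⁹ km = 1.333×10¹² m.
Escape speed v_esc = √(2μ/r) = √(2 × 1.327×10²⁰ / 1.333×10¹²) = √(1.991×10⁸) = 14110 m/s.
= 14.11 km/s.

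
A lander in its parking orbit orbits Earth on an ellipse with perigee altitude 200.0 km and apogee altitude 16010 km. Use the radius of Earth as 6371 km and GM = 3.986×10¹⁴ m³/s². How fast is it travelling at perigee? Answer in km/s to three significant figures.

r_p = 6371 + 200.0 = 6571.0 km = 6.5710×10⁶ m.
r_a = 6371 + 16010 = 22381 km = 2.2381×10⁷ m.
Semi-major axis a = (r_p + r_a)/2 = 14476 km = 1.448×10⁷ m.
Vis-viva: v² = μ(2/r − 1/a) = 3.986×10¹⁴ × (3.044×10⁻⁷ − 6.908×10⁻⁸) = 9.379×10⁷ m²/s².
v = 9684 m/s = 9.684 km/s.

v ≈ 9.68 km/s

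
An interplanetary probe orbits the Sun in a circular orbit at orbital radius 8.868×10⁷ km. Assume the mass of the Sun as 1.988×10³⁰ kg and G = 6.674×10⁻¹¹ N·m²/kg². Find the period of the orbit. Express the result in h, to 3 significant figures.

T ≈ 4000 h

μ = GM = 6.674×10⁻¹¹ × 1.988×10³⁰ = 1.327×10²⁰ m³/s².
r = 8.868×10⁷ km = 8.868×10¹⁰ m.
Kepler's third law: T = 2π√(r³/μ) = 2π√((8.868×10¹⁰)³ / 1.327×10²⁰).
r³/μ = 5.256×10¹² s², so T = 2π × 2.293×10⁶ = 1.441×10⁷ s.
Converting: 1.441×10⁷ s ÷ 3600 = 4001 h.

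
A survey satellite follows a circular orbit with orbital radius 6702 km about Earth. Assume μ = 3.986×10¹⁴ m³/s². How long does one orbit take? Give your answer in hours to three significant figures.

r = 6702 km = 6.702×10⁶ m.
Kepler's third law: T = 2π√(r³/μ) = 2π√((6.702×10⁶)³ / 3.986×10¹⁴).
r³/μ = 7.552×10⁵ s², so T = 2π × 8.690×10² = 5.460×10³ s.
Converting: 5.460×10³ s ÷ 3600 = 1.517 hours.

T ≈ 1.52 hours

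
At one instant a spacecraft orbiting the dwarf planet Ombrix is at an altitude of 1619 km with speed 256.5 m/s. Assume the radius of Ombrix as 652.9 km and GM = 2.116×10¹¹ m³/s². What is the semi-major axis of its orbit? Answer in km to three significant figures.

r = 652.9 + 1619 = 2271.9 km = 2.272×10⁶ m.
Specific orbital energy ε = v²/2 − μ/r = (256.5)²/2 − 2.116×10¹¹/2.272×10⁶ = -6.024×10⁴ J/kg.
Since ε = −μ/(2a), a = −μ/(2ε) = 1.756×10⁶ m = 1756.3 km.

a ≈ 1760 km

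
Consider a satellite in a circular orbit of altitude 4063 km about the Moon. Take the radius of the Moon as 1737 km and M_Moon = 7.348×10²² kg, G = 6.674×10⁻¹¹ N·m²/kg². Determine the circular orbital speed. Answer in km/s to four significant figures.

μ = GM = 6.674×10⁻¹¹ × 7.348×10²² = 4.904×10¹² m³/s².
r = 1737 + 4063 = 5800.0 km = 5.8000×10⁶ m.
For a circular orbit v = √(μ/r) = √(4.904×10¹² / 5.800×10⁶) = √(8.455×10⁵) = 919.5 m/s.
That is 0.9195 km/s.

v ≈ 0.9195 km/s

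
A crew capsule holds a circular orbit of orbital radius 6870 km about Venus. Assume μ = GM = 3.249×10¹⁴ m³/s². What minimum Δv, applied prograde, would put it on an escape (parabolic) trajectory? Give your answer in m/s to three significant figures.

Δv ≈ 2850 m/s

r = 6870 km = 6.870×10⁶ m.
Circular speed v_c = √(μ/r) = 6877 m/s.
Escape speed v_esc = √(2μ/r) = √2 × v_c = 9725 m/s.
Δv = v_esc − v_c = 2849 m/s.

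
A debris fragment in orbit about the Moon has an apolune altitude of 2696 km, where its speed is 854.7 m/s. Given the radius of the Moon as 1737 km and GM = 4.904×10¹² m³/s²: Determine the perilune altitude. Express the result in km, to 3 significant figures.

perilune altitude ≈ 448 km

r_a = 1737 + 2696 = 4433.0 km = 4.433×10⁶ m.
Specific energy ε = v²/2 − μ/r = -7.410×10⁵ J/kg, so a = −μ/(2ε) = 3.309×10⁶ m.
The apsides satisfy r_p + r_a = 2a, so the perilune radius is 2a − r_a = 2.185×10⁶ m = 2185.2 km.
Perilune altitude = 2185.2 − 1737 = 448.15 km.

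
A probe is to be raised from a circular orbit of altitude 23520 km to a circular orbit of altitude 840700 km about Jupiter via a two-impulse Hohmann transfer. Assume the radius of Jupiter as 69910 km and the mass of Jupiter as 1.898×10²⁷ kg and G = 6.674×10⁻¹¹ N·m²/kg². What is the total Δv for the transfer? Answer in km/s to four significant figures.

μ = GM = 6.674×10⁻¹¹ × 1.898×10²⁷ = 1.267×10¹⁷ m³/s².
r₁ = 69910 + 23520 = 93430 km = 9.3430×10⁷ m.
r₂ = 69910 + 840700 = 910610 km = 9.1061×10⁸ m.
Transfer ellipse a_t = (r₁ + r₂)/2 = 5.020×10⁸ m.
At r₁: circular v_c1 = √(μ/r₁) = 36820 m/s; transfer-perijove v_p = √[μ(2/r₁ − 1/a_t)] = 49590 m/s.
Δv₁ = v_p − v_c1 = 12770 m/s.
At r₂: circular v_c2 = √(μ/r₂) = 11790 m/s; transfer-apojove v_a = √[μ(2/r₂ − 1/a_t)] = 5088 m/s.
Δv₂ = v_c2 − v_a = 6706 m/s.
Total Δv = Δv₁ + Δv₂ = 19480 m/s = 19.48 km/s.

Δv_total ≈ 19.48 km/s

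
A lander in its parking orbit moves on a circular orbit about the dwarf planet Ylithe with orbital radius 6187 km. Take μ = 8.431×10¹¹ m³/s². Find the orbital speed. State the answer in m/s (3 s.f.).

r = 6187 km = 6.187×10⁶ m.
For a circular orbit v = √(μ/r) = √(8.431×10¹¹ / 6.187×10⁶) = √(1.363×10⁵) = 369.1 m/s.

v ≈ 369 m/s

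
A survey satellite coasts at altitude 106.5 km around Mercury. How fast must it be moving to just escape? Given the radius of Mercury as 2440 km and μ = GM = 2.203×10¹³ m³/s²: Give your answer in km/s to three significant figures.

r = 2440 + 106.5 = 2546.5 km = 2.5465×10⁶ m.
Escape speed v_esc = √(2μ/r) = √(2 × 2.203×10¹³ / 2.546×10⁶) = √(1.730×10⁷) = 4160 m/s.
= 4.160 km/s.

v_esc ≈ 4.16 km/s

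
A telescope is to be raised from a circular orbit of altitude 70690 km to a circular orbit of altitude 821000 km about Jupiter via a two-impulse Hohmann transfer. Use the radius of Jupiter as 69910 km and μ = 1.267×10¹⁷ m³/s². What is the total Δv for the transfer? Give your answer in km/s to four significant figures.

r₁ = 69910 + 70690 = 140600 km = 1.4060×10⁸ m.
r₂ = 69910 + 821000 = 890910 km = 8.9091×10⁸ m.
Transfer ellipse a_t = (r₁ + r₂)/2 = 5.158×10⁸ m.
At r₁: circular v_c1 = √(μ/r₁) = 30020 m/s; transfer-perijove v_p = √[μ(2/r₁ − 1/a_t)] = 39450 m/s.
Δv₁ = v_p − v_c1 = 9435 m/s.
At r₂: circular v_c2 = √(μ/r₂) = 11930 m/s; transfer-apojove v_a = √[μ(2/r₂ − 1/a_t)] = 6226 m/s.
Δv₂ = v_c2 − v_a = 5699 m/s.
Total Δv = Δv₁ + Δv₂ = 15130 m/s = 15.13 km/s.

Δv_total ≈ 15.13 km/s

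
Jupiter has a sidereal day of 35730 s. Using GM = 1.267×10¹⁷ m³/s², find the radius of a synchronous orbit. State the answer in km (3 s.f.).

r_sync ≈ 1.60×10⁵ km

A synchronous orbit has period T, so by Kepler's third law a = (μT²/4π²)^(1/3).
μT²/4π² = 1.267×10¹⁷ × (3.573×10⁴)² / 39.48 = 4.097×10²⁴ m³.
a = 1.600×10⁸ m = 1.6002×10⁵ km.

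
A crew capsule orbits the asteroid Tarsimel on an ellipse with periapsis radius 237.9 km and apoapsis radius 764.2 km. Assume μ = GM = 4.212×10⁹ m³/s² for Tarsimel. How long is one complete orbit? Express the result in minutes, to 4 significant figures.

T ≈ 572.3 minutes

Semi-major axis a = (r_p + r_a)/2 = (237.90 + 764.20)/2 = 501.05 km = 5.010×10⁵ m.
By Kepler's third law T = 2π√(a³/μ) = 2π × 5.465×10³ = 3.434×10⁴ s.
= 572.3 minutes.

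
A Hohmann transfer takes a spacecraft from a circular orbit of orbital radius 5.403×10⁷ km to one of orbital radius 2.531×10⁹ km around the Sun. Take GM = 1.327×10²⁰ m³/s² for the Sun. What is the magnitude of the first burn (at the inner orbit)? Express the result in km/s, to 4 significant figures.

Δv ≈ 19.79 km/s

r₁ = 5.403×10⁷ km = 5.403×10¹⁰ m.
r₂ = 2.531×10⁹ km = 2.531×10¹² m.
Transfer ellipse a_t = (r₁ + r₂)/2 = 1.293×10¹² m.
At r₁: circular v_c1 = √(μ/r₁) = 49560 m/s; transfer-perihelion v_p = √[μ(2/r₁ − 1/a_t)] = 69350 m/s.
Δv₁ = v_p − v_c1 = 19790 m/s.
= 19.79 km/s.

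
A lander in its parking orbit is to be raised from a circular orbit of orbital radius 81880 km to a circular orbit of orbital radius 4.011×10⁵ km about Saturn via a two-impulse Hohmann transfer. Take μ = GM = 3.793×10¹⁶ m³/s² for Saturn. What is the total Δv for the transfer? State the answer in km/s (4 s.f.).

r₁ = 81880 km = 8.188×10⁷ m.
r₂ = 4.011×10⁵ km = 4.011×10⁸ m.
Transfer ellipse a_t = (r₁ + r₂)/2 = 2.415×10⁸ m.
At r₁: circular v_c1 = √(μ/r₁) = 21520 m/s; transfer-perikrone v_p = √[μ(2/r₁ − 1/a_t)] = 27740 m/s.
Δv₁ = v_p − v_c1 = 6215 m/s.
At r₂: circular v_c2 = √(μ/r₂) = 9724 m/s; transfer-apokrone v_a = √[μ(2/r₂ − 1/a_t)] = 5662 m/s.
Δv₂ = v_c2 − v_a = 4062 m/s.
Total Δv = Δv₁ + Δv₂ = 10280 m/s = 10.28 km/s.

Δv_total ≈ 10.28 km/s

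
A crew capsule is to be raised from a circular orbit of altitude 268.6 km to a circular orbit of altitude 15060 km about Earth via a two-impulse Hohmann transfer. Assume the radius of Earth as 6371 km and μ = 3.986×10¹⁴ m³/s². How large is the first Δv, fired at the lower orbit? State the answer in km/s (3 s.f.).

Δv ≈ 1.83 km/s

r₁ = 6371 + 268.6 = 6639.6 km = 6.6396×10⁶ m.
r₂ = 6371 + 15060 = 21431 km = 2.1431×10⁷ m.
Transfer ellipse a_t = (r₁ + r₂)/2 = 1.404×10⁷ m.
At r₁: circular v_c1 = √(μ/r₁) = 7748 m/s; transfer-perigee v_p = √[μ(2/r₁ − 1/a_t)] = 9574 m/s.
Δv₁ = v_p − v_c1 = 1826 m/s.
= 1.826 km/s.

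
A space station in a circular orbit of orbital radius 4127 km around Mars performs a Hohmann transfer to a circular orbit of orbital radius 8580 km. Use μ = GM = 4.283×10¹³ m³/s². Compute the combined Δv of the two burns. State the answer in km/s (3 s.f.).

r₁ = 4127 km = 4.127×10⁶ m.
r₂ = 8580 km = 8.580×10⁶ m.
Transfer ellipse a_t = (r₁ + r₂)/2 = 6.354×10⁶ m.
At r₁: circular v_c1 = √(μ/r₁) = 3221 m/s; transfer-periapsis v_p = √[μ(2/r₁ − 1/a_t)] = 3744 m/s.
Δv₁ = v_p − v_c1 = 522.1 m/s.
At r₂: circular v_c2 = √(μ/r₂) = 2234 m/s; transfer-apoapsis v_a = √[μ(2/r₂ − 1/a_t)] = 1801 m/s.
Δv₂ = v_c2 − v_a = 433.5 m/s.
Total Δv = Δv₁ + Δv₂ = 955.7 m/s = 0.9557 km/s.

Δv_total ≈ 0.956 km/s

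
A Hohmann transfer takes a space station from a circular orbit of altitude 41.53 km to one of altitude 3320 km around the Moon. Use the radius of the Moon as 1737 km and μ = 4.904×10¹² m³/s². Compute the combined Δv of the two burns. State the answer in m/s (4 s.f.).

Δv_total ≈ 633.7 m/s

r₁ = 1737 + 41.53 = 1778.5 km = 1.7785×10⁶ m.
r₂ = 1737 + 3320 = 5057.0 km = 5.0570×10⁶ m.
Transfer ellipse a_t = (r₁ + r₂)/2 = 3.418×10⁶ m.
At r₁: circular v_c1 = √(μ/r₁) = 1661 m/s; transfer-perilune v_p = √[μ(2/r₁ − 1/a_t)] = 2020 m/s.
Δv₁ = v_p − v_c1 = 359.3 m/s.
At r₂: circular v_c2 = √(μ/r₂) = 984.8 m/s; transfer-apolune v_a = √[μ(2/r₂ − 1/a_t)] = 710.4 m/s.
Δv₂ = v_c2 − v_a = 274.4 m/s.
Total Δv = Δv₁ + Δv₂ = 633.7 m/s.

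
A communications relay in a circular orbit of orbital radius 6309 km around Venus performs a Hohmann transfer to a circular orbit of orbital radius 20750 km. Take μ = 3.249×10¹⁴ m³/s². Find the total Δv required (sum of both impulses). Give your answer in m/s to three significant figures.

Δv_total ≈ 2970 m/s

r₁ = 6309 km = 6.309×10⁶ m.
r₂ = 20750 km = 2.075×10⁷ m.
Transfer ellipse a_t = (r₁ + r₂)/2 = 1.353×10⁷ m.
At r₁: circular v_c1 = √(μ/r₁) = 7176 m/s; transfer-periapsis v_p = √[μ(2/r₁ − 1/a_t)] = 8887 m/s.
Δv₁ = v_p − v_c1 = 1711 m/s.
At r₂: circular v_c2 = √(μ/r₂) = 3957 m/s; transfer-apoapsis v_a = √[μ(2/r₂ − 1/a_t)] = 2702 m/s.
Δv₂ = v_c2 − v_a = 1255 m/s.
Total Δv = Δv₁ + Δv₂ = 2966 m/s.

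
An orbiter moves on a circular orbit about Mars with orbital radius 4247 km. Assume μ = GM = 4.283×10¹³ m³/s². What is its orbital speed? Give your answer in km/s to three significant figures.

v ≈ 3.18 km/s

r = 4247 km = 4.247×10⁶ m.
For a circular orbit v = √(μ/r) = √(4.283×10¹³ / 4.247×10⁶) = √(1.008×10⁷) = 3176 m/s.
That is 3.176 km/s.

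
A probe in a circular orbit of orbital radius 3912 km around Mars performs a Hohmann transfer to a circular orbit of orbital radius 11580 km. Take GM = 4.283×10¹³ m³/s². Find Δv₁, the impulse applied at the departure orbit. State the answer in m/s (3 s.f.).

r₁ = 3912 km = 3.912×10⁶ m.
r₂ = 11580 km = 1.158×10⁷ m.
Transfer ellipse a_t = (r₁ + r₂)/2 = 7.746×10⁶ m.
At r₁: circular v_c1 = √(μ/r₁) = 3309 m/s; transfer-periapsis v_p = √[μ(2/r₁ − 1/a_t)] = 4046 m/s.
Δv₁ = v_p − v_c1 = 736.8 m/s.

Δv ≈ 737 m/s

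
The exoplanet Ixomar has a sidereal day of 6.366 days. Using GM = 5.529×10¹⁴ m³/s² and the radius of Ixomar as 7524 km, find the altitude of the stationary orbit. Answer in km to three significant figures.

h_sync ≈ 1.54×10⁵ km

T = 6.366 days = 5.500×10⁵ s.
A synchronous orbit has period T, so by Kepler's third law a = (μT²/4π²)^(1/3).
μT²/4π² = 5.529×10¹⁴ × (5.500×10⁵)² / 39.48 = 4.237×10²⁴ m³.
a = 1.618×10⁸ m = 1.6181×10⁵ km.
Altitude h = a − R = 1.6181×10⁵ − 7524 = 1.5429×10⁵ km.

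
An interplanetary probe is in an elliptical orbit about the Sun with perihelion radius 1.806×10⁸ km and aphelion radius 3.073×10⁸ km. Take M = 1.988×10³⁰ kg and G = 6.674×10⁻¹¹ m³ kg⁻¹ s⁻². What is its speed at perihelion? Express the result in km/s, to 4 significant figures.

μ = GM = 6.674×10⁻¹¹ × 1.988×10³⁰ = 1.327×10²⁰ m³/s².
Semi-major axis a = (r_p + r_a)/2 = 2.4395×10⁸ km = 2.440×10¹¹ m.
Vis-viva: v² = μ(2/r − 1/a) = 1.327×10²⁰ × (1.107×10⁻¹¹ − 4.099×10⁻¹²) = 9.254×10⁸ m²/s².
v = 30420 m/s = 30.42 km/s.

v ≈ 30.42 km/s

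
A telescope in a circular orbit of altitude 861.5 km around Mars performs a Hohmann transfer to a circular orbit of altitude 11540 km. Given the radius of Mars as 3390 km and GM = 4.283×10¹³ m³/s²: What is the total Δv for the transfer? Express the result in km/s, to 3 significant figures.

Δv_total ≈ 1.35 km/s

r₁ = 3390 + 861.5 = 4251.5 km = 4.2515×10⁶ m.
r₂ = 3390 + 11540 = 14930 km = 1.4930×10⁷ m.
Transfer ellipse a_t = (r₁ + r₂)/2 = 9.591×10⁶ m.
At r₁: circular v_c1 = √(μ/r₁) = 3174 m/s; transfer-periapsis v_p = √[μ(2/r₁ − 1/a_t)] = 3960 m/s.
Δv₁ = v_p − v_c1 = 786.1 m/s.
At r₂: circular v_c2 = √(μ/r₂) = 1694 m/s; transfer-apoapsis v_a = √[μ(2/r₂ − 1/a_t)] = 1128 m/s.
Δv₂ = v_c2 − v_a = 566.0 m/s.
Total Δv = Δv₁ + Δv₂ = 1352 m/s = 1.352 km/s.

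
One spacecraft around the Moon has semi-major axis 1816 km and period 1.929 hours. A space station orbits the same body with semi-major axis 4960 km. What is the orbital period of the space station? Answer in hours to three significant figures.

Kepler's third law: T² ∝ a³, so T₂ = T₁ (a₂/a₁)^(3/2).
a₂/a₁ = 2.731, (a₂/a₁)^(3/2) = 4.514.
T₂ = 1.929 × 4.514 = 8.707 hours.

T₂ ≈ 8.71 hours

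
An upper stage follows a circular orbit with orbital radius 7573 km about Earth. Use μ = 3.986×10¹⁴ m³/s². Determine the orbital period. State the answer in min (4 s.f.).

T ≈ 109.3 min

r = 7573 km = 7.573×10⁶ m.
Kepler's third law: T = 2π√(r³/μ) = 2π√((7.573×10⁶)³ / 3.986×10¹⁴).
r³/μ = 1.090×10⁶ s², so T = 2π × 1.044×10³ = 6.559×10³ s.
Converting: 6.559×10³ s ÷ 60.00 = 109.3 min.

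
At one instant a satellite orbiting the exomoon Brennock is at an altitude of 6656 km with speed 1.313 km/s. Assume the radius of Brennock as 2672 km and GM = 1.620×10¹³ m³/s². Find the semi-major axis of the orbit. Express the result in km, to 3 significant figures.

r = 2672 + 6656 = 9328.0 km = 9.328×10⁶ m.
Vis-viva rearranged: 1/a = 2/r − v²/μ = 2.144×10⁻⁷ − 1.064×10⁻⁷ = 1.080×10⁻⁷ m⁻¹.
a = 9.260×10⁶ m = 9260.1 km.

a ≈ 9260 km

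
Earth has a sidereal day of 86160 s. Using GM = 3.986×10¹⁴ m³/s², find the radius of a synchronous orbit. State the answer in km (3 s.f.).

r_sync ≈ 42200 km

A synchronous orbit has period T, so by Kepler's third law a = (μT²/4π²)^(1/3).
μT²/4π² = 3.986×10¹⁴ × (8.616×10⁴)² / 39.48 = 7.495×10²² m³.
a = 4.216×10⁷ m = 42163 km.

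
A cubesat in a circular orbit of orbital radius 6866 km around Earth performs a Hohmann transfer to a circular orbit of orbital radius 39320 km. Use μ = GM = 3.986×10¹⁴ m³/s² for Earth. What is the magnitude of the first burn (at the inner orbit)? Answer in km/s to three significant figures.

Δv ≈ 2.32 km/s

r₁ = 6866 km = 6.866×10⁶ m.
r₂ = 39320 km = 3.932×10⁷ m.
Transfer ellipse a_t = (r₁ + r₂)/2 = 2.309×10⁷ m.
At r₁: circular v_c1 = √(μ/r₁) = 7619 m/s; transfer-perigee v_p = √[μ(2/r₁ − 1/a_t)] = 9942 m/s.
Δv₁ = v_p − v_c1 = 2323 m/s.
= 2.323 km/s.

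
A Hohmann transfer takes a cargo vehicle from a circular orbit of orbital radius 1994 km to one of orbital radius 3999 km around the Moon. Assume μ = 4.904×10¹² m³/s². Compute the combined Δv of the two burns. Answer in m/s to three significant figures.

r₁ = 1994 km = 1.994×10⁶ m.
r₂ = 3999 km = 3.999×10⁶ m.
Transfer ellipse a_t = (r₁ + r₂)/2 = 2.996×10⁶ m.
At r₁: circular v_c1 = √(μ/r₁) = 1568 m/s; transfer-perilune v_p = √[μ(2/r₁ − 1/a_t)] = 1812 m/s.
Δv₁ = v_p − v_c1 = 243.4 m/s.
At r₂: circular v_c2 = √(μ/r₂) = 1107 m/s; transfer-apolune v_a = √[μ(2/r₂ − 1/a_t)] = 903.3 m/s.
Δv₂ = v_c2 − v_a = 204.0 m/s.
Total Δv = Δv₁ + Δv₂ = 447.5 m/s.

Δv_total ≈ 447 m/s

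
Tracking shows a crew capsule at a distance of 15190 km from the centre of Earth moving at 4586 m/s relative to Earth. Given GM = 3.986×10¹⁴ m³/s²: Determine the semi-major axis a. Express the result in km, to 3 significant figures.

r = 1.519×10⁷ m.
Specific orbital energy ε = v²/2 − μ/r = (4586)²/2 − 3.986×10¹⁴/1.519×10⁷ = -1.573×10⁷ J/kg.
Since ε = −μ/(2a), a = −μ/(2ε) = 1.267×10⁷ m = 12674 km.

a ≈ 12700 km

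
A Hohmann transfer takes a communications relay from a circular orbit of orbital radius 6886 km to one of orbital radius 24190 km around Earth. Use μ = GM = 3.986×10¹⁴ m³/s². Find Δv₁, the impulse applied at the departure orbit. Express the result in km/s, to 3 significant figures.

r₁ = 6886 km = 6.886×10⁶ m.
r₂ = 24190 km = 2.419×10⁷ m.
Transfer ellipse a_t = (r₁ + r₂)/2 = 1.554×10⁷ m.
At r₁: circular v_c1 = √(μ/r₁) = 7608 m/s; transfer-perigee v_p = √[μ(2/r₁ − 1/a_t)] = 9493 m/s.
Δv₁ = v_p − v_c1 = 1885 m/s.
= 1.885 km/s.

Δv ≈ 1.88 km/s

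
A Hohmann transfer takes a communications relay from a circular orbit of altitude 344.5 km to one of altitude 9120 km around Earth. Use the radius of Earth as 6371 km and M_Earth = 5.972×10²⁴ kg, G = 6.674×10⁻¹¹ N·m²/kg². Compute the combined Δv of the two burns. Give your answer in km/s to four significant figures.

Δv_total ≈ 2.523 km/s

μ = GM = 6.674×10⁻¹¹ × 5.972×10²⁴ = 3.986×10¹⁴ m³/s².
r₁ = 6371 + 344.5 = 6715.5 km = 6.7155×10⁶ m.
r₂ = 6371 + 9120 = 15491 km = 1.5491×10⁷ m.
Transfer ellipse a_t = (r₁ + r₂)/2 = 1.110×10⁷ m.
At r₁: circular v_c1 = √(μ/r₁) = 7704 m/s; transfer-perigee v_p = √[μ(2/r₁ − 1/a_t)] = 9100 m/s.
Δv₁ = v_p − v_c1 = 1396 m/s.
At r₂: circular v_c2 = √(μ/r₂) = 5072 m/s; transfer-apogee v_a = √[μ(2/r₂ − 1/a_t)] = 3945 m/s.
Δv₂ = v_c2 − v_a = 1128 m/s.
Total Δv = Δv₁ + Δv₂ = 2523 m/s = 2.523 km/s.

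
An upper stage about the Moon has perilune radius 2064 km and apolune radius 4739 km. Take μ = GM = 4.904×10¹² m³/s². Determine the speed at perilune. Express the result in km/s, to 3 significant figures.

Semi-major axis a = (r_p + r_a)/2 = 3401.5 km = 3.402×10⁶ m.
Vis-viva: v² = μ(2/r − 1/a) = 4.904×10¹² × (9.690×10⁻⁷ − 2.940×10⁻⁷) = 3.310×10⁶ m²/s².
v = 1819 m/s = 1.819 km/s.

v ≈ 1.82 km/s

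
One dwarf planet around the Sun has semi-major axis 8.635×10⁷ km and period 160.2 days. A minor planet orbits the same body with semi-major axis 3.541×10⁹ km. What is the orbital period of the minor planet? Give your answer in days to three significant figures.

Kepler's third law: T² ∝ a³, so T₂ = T₁ (a₂/a₁)^(3/2).
a₂/a₁ = 41.01, (a₂/a₁)^(3/2) = 262.6.
T₂ = 160.2 × 262.6 = 42070 days.

T₂ ≈ 42100 days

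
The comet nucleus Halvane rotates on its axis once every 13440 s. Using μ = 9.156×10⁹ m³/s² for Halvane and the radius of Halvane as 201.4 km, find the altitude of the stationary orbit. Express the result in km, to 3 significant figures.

A synchronous orbit has period T, so by Kepler's third law a = (μT²/4π²)^(1/3).
μT²/4π² = 9.156×10⁹ × (1.344×10⁴)² / 39.48 = 4.189×10¹⁶ m³.
a = 3.473×10⁵ m = 347.31 km.
Altitude h = a − R = 347.31 − 201.4 = 145.91 km.

h_sync ≈ 146 km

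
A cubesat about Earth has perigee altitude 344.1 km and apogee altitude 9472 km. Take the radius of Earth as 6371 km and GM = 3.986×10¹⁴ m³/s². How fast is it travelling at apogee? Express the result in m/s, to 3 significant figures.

v ≈ 3870 m/s

r_p = 6371 + 344.1 = 6715.1 km = 6.7151×10⁶ m.
r_a = 6371 + 9472 = 15843 km = 1.5843×10⁷ m.
Semi-major axis a = (r_p + r_a)/2 = 11279 km = 1.128×10⁷ m.
Vis-viva: v² = μ(2/r − 1/a) = 3.986×10¹⁴ × (1.262×10⁻⁷ − 8.866×10⁻⁸) = 1.498×10⁷ m²/s².
v = 3870 m/s.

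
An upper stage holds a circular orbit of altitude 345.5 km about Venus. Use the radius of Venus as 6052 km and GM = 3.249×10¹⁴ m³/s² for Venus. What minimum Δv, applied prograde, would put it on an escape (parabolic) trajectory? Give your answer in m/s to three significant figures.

r = 6052 + 345.5 = 6397.5 km = 6.3975×10⁶ m.
Circular speed v_c = √(μ/r) = 7126 m/s.
Escape speed v_esc = √(2μ/r) = √2 × v_c = 10080 m/s.
Δv = v_esc − v_c = 2952 m/s.

Δv ≈ 2950 m/s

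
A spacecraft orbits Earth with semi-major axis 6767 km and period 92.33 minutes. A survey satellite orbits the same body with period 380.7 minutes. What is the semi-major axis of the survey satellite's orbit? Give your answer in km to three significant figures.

Kepler's third law: a³ ∝ T², so a₂ = a₁ (T₂/T₁)^(2/3).
T₂/T₁ = 4.123, (T₂/T₁)^(2/3) = 2.571.
a₂ = 6767 × 2.571 = 17400 km.

a₂ ≈ 17400 km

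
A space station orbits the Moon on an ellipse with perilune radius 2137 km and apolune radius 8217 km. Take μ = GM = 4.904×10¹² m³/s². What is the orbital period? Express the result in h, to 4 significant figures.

Semi-major axis a = (r_p + r_a)/2 = (2137.0 + 8217.0)/2 = 5177.0 km = 5.177×10⁶ m.
By Kepler's third law T = 2π√(a³/μ) = 2π × 5.319×10³ = 3.342×10⁴ s.
= 9.284 h.

T ≈ 9.284 h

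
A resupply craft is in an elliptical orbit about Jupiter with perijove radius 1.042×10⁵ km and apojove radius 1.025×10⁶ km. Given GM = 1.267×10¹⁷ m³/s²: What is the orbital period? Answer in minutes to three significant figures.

T ≈ 3950 minutes

Semi-major axis a = (r_p + r_a)/2 = (1.0420×10⁵ + 1.0250×10⁶)/2 = 5.6460×10⁵ km = 5.646×10⁸ m.
By Kepler's third law T = 2π√(a³/μ) = 2π × 3.769×10⁴ = 2.368×10⁵ s.
= 3947 minutes.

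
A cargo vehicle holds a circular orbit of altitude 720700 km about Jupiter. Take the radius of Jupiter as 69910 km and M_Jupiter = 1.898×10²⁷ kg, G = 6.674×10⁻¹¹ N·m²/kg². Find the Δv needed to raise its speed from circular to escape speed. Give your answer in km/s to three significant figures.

Δv ≈ 5.24 km/s

μ = GM = 6.674×10⁻¹¹ × 1.898×10²⁷ = 1.267×10¹⁷ m³/s².
r = 69910 + 720700 = 790610 km = 7.9061×10⁸ m.
Circular speed v_c = √(μ/r) = 12660 m/s.
Escape speed v_esc = √(2μ/r) = √2 × v_c = 17900 m/s.
Δv = v_esc − v_c = 5243 m/s = 5.243 km/s.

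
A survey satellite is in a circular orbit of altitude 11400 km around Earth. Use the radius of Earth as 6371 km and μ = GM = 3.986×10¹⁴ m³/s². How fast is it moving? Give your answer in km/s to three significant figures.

r = 6371 + 11400 = 17771 km = 1.7771×10⁷ m.
For a circular orbit v = √(μ/r) = √(3.986×10¹⁴ / 1.777×10⁷) = √(2.243×10⁷) = 4736 m/s.
That is 4.736 km/s.

v ≈ 4.74 km/s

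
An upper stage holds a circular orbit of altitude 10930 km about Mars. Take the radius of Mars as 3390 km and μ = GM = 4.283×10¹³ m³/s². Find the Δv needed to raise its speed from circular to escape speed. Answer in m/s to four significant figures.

Δv ≈ 716.4 m/s

r = 3390 + 10930 = 14320 km = 1.4320×10⁷ m.
Circular speed v_c = √(μ/r) = 1729 m/s.
Escape speed v_esc = √(2μ/r) = √2 × v_c = 2446 m/s.
Δv = v_esc − v_c = 716.4 m/s.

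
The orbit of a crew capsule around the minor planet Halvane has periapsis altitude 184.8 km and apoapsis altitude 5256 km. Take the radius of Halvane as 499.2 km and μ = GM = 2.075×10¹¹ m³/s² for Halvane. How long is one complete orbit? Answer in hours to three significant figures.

T ≈ 22.1 hours

r_p = 499.2 + 184.8 = 684.00 km = 6.8400×10⁵ m.
r_a = 499.2 + 5256 = 5755.2 km = 5.7552×10⁶ m.
Semi-major axis a = (r_p + r_a)/2 = (684.00 + 5755.2)/2 = 3219.6 km = 3.220×10⁶ m.
By Kepler's third law T = 2π√(a³/μ) = 2π × 1.268×10⁴ = 7.968×10⁴ s.
= 22.13 hours.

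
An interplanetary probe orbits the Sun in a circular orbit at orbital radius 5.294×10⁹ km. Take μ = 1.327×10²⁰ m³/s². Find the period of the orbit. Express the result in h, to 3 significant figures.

r = 5.294×10⁹ km = 5.294×10¹² m.
Kepler's third law: T = 2π√(r³/μ) = 2π√((5.294×10¹²)³ / 1.327×10²⁰).
r³/μ = 1.118×10¹⁸ s², so T = 2π × 1.057×10⁹ = 6.644×10⁹ s.
Converting: 6.644×10⁹ s ÷ 3600 = 1.846×10⁶ h.

T ≈ 1850000 h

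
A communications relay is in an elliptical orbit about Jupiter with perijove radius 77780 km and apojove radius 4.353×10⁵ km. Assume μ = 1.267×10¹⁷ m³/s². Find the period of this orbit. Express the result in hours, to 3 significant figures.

T ≈ 20.1 hours

Semi-major axis a = (r_p + r_a)/2 = (77780 + 4.3530×10⁵)/2 = 2.5654×10⁵ km = 2.565×10⁸ m.
By Kepler's third law T = 2π√(a³/μ) = 2π × 1.154×10⁴ = 7.253×10⁴ s.
= 20.15 hours.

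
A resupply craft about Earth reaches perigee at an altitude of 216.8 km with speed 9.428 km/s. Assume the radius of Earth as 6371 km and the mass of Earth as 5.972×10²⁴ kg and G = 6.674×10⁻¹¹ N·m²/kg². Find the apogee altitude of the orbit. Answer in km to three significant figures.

apogee altitude ≈ 11900 km

μ = GM = 6.674×10⁻¹¹ × 5.972×10²⁴ = 3.986×10¹⁴ m³/s².
r_p = 6371 + 216.8 = 6587.8 km = 6.588×10⁶ m.
Specific energy ε = v²/2 − μ/r = -1.606×10⁷ J/kg, so a = −μ/(2ε) = 1.241×10⁷ m.
The apsides satisfy r_p + r_a = 2a, so the apogee radius is 2a − r_p = 1.823×10⁷ m = 18233 km.
Apogee altitude = 18233 − 6371 = 11862 km.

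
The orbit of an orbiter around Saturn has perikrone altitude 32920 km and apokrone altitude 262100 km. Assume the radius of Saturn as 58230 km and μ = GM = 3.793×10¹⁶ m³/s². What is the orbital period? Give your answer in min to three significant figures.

r_p = 58230 + 32920 = 91150 km = 9.1150×10⁷ m.
r_a = 58230 + 262100 = 320330 km = 3.2033×10⁸ m.
Semi-major axis a = (r_p + r_a)/2 = (91150 + 3.2033×10⁵)/2 = 2.0574×10⁵ km = 2.057×10⁸ m.
By Kepler's third law T = 2π√(a³/μ) = 2π × 1.515×10⁴ = 9.521×10⁴ s.
= 1587 min.

T ≈ 1590 min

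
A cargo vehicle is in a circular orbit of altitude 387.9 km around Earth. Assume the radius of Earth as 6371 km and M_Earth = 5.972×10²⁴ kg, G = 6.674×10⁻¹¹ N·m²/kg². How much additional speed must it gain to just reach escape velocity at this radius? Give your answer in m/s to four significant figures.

Δv ≈ 3181 m/s

μ = GM = 6.674×10⁻¹¹ × 5.972×10²⁴ = 3.986×10¹⁴ m³/s².
r = 6371 + 387.9 = 6758.9 km = 6.7589×10⁶ m.
Circular speed v_c = √(μ/r) = 7679 m/s.
Escape speed v_esc = √(2μ/r) = √2 × v_c = 10860 m/s.
Δv = v_esc − v_c = 3181 m/s.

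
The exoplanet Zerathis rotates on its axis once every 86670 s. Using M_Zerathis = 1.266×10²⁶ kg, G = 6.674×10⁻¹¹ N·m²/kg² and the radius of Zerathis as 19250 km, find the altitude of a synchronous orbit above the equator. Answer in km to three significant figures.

μ = GM = 6.674×10⁻¹¹ × 1.266×10²⁶ = 8.449×10¹⁵ m³/s².
A synchronous orbit has period T, so by Kepler's third law a = (μT²/4π²)^(1/3).
μT²/4π² = 8.449×10¹⁵ × (8.667×10⁴)² / 39.48 = 1.608×10²⁴ m³.
a = 1.171×10⁸ m = 1.1715×10⁵ km.
Altitude h = a − R = 1.1715×10⁵ − 19250 = 97897 km.

h_sync ≈ 97900 km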